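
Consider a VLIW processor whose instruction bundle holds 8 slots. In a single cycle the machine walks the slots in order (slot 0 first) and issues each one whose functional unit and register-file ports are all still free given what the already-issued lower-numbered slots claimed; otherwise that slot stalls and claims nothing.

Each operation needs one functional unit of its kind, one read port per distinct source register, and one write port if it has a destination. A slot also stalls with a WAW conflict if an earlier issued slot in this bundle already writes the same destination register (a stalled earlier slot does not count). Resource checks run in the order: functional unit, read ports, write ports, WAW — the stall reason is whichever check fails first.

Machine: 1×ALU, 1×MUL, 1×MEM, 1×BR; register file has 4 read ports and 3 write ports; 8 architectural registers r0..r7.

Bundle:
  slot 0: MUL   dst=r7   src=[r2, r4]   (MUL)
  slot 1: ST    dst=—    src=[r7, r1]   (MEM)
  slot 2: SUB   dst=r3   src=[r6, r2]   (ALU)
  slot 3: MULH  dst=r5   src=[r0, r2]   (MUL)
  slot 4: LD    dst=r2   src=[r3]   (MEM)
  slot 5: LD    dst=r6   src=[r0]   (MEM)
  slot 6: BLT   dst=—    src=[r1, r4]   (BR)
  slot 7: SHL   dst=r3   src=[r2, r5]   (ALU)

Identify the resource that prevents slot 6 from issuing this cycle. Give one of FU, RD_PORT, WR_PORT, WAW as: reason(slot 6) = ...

[0] MUL needs rd=2 wr=1: ok; after: ALU=1 MUL=0 MEM=1 BR=1, R=2, W=2
[1] MEM needs rd=2 wr=0: ok; after: ALU=1 MUL=0 MEM=0 BR=1, R=0, W=2
[2] ALU needs rd=2 wr=1: RD_PORT; after: ALU=1 MUL=0 MEM=0 BR=1, R=0, W=2
[3] MUL needs rd=2 wr=1: FU; after: ALU=1 MUL=0 MEM=0 BR=1, R=0, W=2
[4] MEM needs rd=1 wr=1: FU; after: ALU=1 MUL=0 MEM=0 BR=1, R=0, W=2
[5] MEM needs rd=1 wr=1: FU; after: ALU=1 MUL=0 MEM=0 BR=1, R=0, W=2
[6] BR needs rd=2 wr=0: RD_PORT; after: ALU=1 MUL=0 MEM=0 BR=1, R=0, W=2
[7] ALU needs rd=2 wr=1: RD_PORT; after: ALU=1 MUL=0 MEM=0 BR=1, R=0, W=2

reason(slot 6) = RD_PORT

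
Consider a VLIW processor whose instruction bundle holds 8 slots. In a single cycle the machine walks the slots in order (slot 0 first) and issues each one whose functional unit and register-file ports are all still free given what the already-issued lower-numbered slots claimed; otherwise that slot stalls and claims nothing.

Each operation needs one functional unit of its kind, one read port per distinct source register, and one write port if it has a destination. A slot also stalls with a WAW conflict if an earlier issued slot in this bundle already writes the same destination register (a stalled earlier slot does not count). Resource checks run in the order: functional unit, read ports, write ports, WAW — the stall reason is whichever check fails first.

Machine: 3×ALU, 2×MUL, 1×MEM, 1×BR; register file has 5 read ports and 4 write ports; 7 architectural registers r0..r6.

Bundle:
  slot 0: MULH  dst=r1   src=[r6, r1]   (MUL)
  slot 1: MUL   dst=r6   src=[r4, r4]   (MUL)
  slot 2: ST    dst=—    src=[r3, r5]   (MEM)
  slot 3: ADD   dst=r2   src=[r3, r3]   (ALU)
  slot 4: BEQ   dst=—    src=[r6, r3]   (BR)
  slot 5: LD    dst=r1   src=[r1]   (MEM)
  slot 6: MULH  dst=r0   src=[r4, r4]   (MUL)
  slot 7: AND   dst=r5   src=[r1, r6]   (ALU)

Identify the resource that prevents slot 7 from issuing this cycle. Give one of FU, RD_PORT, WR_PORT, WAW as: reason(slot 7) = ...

reason(slot 7) = RD_PORT

(0) want 1×MUL +2rd +1wr — yes → AL3|MU1|ME1|BR1|rd3|wr3
(1) want 1×MUL +1rd +1wr — yes → AL3|MU0|ME1|BR1|rd2|wr2
(2) want 1×MEM +2rd +0wr — yes → AL3|MU0|ME0|BR1|rd0|wr2
(3) want 1×ALU +1rd +1wr — RD_PORT → AL3|MU0|ME0|BR1|rd0|wr2
(4) want 1×BR +2rd +0wr — RD_PORT → AL3|MU0|ME0|BR1|rd0|wr2
(5) want 1×MEM +1rd +1wr — FU → AL3|MU0|ME0|BR1|rd0|wr2
(6) want 1×MUL +1rd +1wr — FU → AL3|MU0|ME0|BR1|rd0|wr2
(7) want 1×ALU +2rd +1wr — RD_PORT → AL3|MU0|ME0|BR1|rd0|wr2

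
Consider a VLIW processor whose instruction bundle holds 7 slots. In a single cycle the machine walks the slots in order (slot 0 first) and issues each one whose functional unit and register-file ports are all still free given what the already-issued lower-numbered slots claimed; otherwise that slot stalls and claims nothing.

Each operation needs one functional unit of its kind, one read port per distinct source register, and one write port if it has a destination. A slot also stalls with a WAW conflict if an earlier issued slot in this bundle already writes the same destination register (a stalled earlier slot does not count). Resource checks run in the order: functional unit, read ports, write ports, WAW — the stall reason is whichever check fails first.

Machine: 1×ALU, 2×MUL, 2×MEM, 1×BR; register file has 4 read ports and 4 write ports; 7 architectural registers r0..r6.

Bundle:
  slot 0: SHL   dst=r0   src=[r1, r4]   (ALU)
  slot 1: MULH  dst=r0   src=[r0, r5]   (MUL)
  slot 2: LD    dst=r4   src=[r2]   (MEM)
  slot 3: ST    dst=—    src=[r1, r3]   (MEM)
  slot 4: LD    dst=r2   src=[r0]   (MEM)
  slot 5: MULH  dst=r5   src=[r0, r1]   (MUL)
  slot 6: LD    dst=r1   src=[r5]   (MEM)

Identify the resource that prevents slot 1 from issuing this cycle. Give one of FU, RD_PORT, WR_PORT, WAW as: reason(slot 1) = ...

#0 ALU src=r1,r4 dispatched  <A:0 Mu:2 Ld:2 B:1 rd:2 wr:3>
#1 MUL src=r0,r5 held:WAW  <A:0 Mu:2 Ld:2 B:1 rd:2 wr:3>
#2 MEM src=r2 dispatched  <A:0 Mu:2 Ld:1 B:1 rd:1 wr:2>
#3 MEM src=r1,r3 held:RD_PORT  <A:0 Mu:2 Ld:1 B:1 rd:1 wr:2>
#4 MEM src=r0 dispatched  <A:0 Mu:2 Ld:0 B:1 rd:0 wr:1>
#5 MUL src=r0,r1 held:RD_PORT  <A:0 Mu:2 Ld:0 B:1 rd:0 wr:1>
#6 MEM src=r5 held:FU  <A:0 Mu:2 Ld:0 B:1 rd:0 wr:1>

reason(slot 1) = WAW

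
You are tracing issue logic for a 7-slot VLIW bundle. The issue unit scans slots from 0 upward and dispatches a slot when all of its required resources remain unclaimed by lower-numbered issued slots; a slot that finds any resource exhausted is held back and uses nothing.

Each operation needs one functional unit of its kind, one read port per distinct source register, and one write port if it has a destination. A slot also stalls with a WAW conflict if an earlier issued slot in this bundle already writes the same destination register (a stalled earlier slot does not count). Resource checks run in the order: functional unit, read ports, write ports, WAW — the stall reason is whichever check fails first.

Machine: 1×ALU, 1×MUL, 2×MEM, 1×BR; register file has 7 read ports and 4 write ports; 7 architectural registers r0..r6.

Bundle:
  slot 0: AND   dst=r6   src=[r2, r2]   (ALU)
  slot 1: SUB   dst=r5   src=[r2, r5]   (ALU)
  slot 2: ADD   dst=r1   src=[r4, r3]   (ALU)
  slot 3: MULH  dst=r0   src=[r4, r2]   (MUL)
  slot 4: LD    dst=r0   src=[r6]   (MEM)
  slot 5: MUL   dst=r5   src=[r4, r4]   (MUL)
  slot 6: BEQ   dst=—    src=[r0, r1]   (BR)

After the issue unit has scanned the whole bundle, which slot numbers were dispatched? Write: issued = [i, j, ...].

#0 ALU src=r2,r2 dispatched  <A:0 Mu:1 Ld:2 B:1 rd:6 wr:3>
#1 ALU src=r2,r5 held:FU  <A:0 Mu:1 Ld:2 B:1 rd:6 wr:3>
#2 ALU src=r4,r3 held:FU  <A:0 Mu:1 Ld:2 B:1 rd:6 wr:3>
#3 MUL src=r4,r2 dispatched  <A:0 Mu:0 Ld:2 B:1 rd:4 wr:2>
#4 MEM src=r6 held:WAW  <A:0 Mu:0 Ld:2 B:1 rd:4 wr:2>
#5 MUL src=r4,r4 held:FU  <A:0 Mu:0 Ld:2 B:1 rd:4 wr:2>
#6 BR src=r0,r1 dispatched  <A:0 Mu:0 Ld:2 B:0 rd:2 wr:2>

issued = [0, 3, 6]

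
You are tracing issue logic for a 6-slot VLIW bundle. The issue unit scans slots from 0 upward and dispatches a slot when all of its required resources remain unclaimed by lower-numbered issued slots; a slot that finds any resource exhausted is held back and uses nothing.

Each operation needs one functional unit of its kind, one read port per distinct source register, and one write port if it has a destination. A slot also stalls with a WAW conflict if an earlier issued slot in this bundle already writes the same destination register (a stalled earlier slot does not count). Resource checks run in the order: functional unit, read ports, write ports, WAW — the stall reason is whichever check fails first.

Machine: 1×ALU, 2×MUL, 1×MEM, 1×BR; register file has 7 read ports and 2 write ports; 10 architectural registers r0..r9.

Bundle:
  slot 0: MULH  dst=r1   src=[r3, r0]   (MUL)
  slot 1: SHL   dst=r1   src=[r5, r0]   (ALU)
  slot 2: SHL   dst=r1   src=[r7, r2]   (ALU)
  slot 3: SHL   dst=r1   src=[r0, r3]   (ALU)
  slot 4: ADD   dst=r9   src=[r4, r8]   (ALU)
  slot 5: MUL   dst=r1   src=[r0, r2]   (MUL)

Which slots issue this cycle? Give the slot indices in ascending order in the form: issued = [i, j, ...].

issued = [0, 4]

  0. MUL→r1 ⇒ go  {1A/1Mu/1Ld/1B | 5r 1w}
  1. ALU→r1 ⇒ no(WAW)  {1A/1Mu/1Ld/1B | 5r 1w}
  2. ALU→r1 ⇒ no(WAW)  {1A/1Mu/1Ld/1B | 5r 1w}
  3. ALU→r1 ⇒ no(WAW)  {1A/1Mu/1Ld/1B | 5r 1w}
  4. ALU→r9 ⇒ go  {0A/1Mu/1Ld/1B | 3r 0w}
  5. MUL→r1 ⇒ no(WR_PORT)  {0A/1Mu/1Ld/1B | 3r 0w}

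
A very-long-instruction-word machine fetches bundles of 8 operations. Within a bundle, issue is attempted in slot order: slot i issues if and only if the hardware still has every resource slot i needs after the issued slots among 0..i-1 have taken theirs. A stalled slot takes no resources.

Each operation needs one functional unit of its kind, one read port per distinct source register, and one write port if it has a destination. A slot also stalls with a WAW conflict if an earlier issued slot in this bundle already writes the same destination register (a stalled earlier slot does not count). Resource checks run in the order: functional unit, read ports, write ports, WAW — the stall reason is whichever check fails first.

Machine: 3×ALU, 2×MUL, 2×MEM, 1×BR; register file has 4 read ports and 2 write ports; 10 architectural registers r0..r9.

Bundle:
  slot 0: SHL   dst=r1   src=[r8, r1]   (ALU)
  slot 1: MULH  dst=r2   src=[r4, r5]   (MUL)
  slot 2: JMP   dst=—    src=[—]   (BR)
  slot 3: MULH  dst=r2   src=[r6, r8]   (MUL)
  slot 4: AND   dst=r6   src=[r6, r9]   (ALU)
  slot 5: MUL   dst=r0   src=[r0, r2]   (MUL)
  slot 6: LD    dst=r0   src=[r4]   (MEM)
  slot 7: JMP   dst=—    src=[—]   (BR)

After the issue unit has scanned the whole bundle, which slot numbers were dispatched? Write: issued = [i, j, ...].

#0 ALU src=r8,r1 dispatched  <A:2 Mu:2 Ld:2 B:1 rd:2 wr:1>
#1 MUL src=r4,r5 dispatched  <A:2 Mu:1 Ld:2 B:1 rd:0 wr:0>
#2 BR src=- dispatched  <A:2 Mu:1 Ld:2 B:0 rd:0 wr:0>
#3 MUL src=r6,r8 held:RD_PORT  <A:2 Mu:1 Ld:2 B:0 rd:0 wr:0>
#4 ALU src=r6,r9 held:RD_PORT  <A:2 Mu:1 Ld:2 B:0 rd:0 wr:0>
#5 MUL src=r0,r2 held:RD_PORT  <A:2 Mu:1 Ld:2 B:0 rd:0 wr:0>
#6 MEM src=r4 held:RD_PORT  <A:2 Mu:1 Ld:2 B:0 rd:0 wr:0>
#7 BR src=- held:FU  <A:2 Mu:1 Ld:2 B:0 rd:0 wr:0>

issued = [0, 1, 2]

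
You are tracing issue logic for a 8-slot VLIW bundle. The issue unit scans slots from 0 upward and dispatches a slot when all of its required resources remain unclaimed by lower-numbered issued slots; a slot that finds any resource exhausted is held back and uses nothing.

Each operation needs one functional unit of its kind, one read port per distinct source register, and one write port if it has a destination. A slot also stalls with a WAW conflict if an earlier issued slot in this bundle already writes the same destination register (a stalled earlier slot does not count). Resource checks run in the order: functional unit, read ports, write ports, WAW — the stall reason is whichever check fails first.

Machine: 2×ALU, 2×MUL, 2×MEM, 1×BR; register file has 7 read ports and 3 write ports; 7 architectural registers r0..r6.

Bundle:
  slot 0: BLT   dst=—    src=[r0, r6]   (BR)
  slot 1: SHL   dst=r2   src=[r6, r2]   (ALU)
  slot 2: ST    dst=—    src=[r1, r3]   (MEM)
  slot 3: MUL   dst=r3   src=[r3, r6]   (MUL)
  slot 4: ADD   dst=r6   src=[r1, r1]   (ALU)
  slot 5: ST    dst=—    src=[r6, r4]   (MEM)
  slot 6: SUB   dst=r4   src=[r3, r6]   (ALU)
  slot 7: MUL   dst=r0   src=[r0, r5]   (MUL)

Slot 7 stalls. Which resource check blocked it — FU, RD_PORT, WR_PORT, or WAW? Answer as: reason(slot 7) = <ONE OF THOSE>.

reason(slot 7) = RD_PORT

#0 BR src=r0,r6 dispatched  <A:2 Mu:2 Ld:2 B:0 rd:5 wr:3>
#1 ALU src=r6,r2 dispatched  <A:1 Mu:2 Ld:2 B:0 rd:3 wr:2>
#2 MEM src=r1,r3 dispatched  <A:1 Mu:2 Ld:1 B:0 rd:1 wr:2>
#3 MUL src=r3,r6 held:RD_PORT  <A:1 Mu:2 Ld:1 B:0 rd:1 wr:2>
#4 ALU src=r1,r1 dispatched  <A:0 Mu:2 Ld:1 B:0 rd:0 wr:1>
#5 MEM src=r6,r4 held:RD_PORT  <A:0 Mu:2 Ld:1 B:0 rd:0 wr:1>
#6 ALU src=r3,r6 held:FU  <A:0 Mu:2 Ld:1 B:0 rd:0 wr:1>
#7 MUL src=r0,r5 held:RD_PORT  <A:0 Mu:2 Ld:1 B:0 rd:0 wr:1>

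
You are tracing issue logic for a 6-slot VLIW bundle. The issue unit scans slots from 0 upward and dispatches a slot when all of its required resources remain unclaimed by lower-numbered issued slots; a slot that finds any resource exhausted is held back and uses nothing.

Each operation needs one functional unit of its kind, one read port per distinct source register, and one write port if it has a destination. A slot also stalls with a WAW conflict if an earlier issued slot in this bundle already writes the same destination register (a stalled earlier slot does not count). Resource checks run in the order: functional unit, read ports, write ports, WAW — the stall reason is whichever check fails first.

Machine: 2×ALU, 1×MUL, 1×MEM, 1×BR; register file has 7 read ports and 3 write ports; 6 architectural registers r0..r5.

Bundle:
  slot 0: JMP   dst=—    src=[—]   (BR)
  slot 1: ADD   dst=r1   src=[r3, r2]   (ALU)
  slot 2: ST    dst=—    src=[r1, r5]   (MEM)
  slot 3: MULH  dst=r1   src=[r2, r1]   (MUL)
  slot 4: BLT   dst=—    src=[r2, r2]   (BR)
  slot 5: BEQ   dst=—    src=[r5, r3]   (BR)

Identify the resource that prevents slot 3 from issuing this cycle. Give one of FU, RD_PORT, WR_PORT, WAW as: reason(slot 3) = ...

  0. BR ⇒ go  {2A/1Mu/1Ld/0B | 7r 3w}
  1. ALU→r1 ⇒ go  {1A/1Mu/1Ld/0B | 5r 2w}
  2. MEM ⇒ go  {1A/1Mu/0Ld/0B | 3r 2w}
  3. MUL→r1 ⇒ no(WAW)  {1A/1Mu/0Ld/0B | 3r 2w}
  4. BR ⇒ no(FU)  {1A/1Mu/0Ld/0B | 3r 2w}
  5. BR ⇒ no(FU)  {1A/1Mu/0Ld/0B | 3r 2w}

reason(slot 3) = WAW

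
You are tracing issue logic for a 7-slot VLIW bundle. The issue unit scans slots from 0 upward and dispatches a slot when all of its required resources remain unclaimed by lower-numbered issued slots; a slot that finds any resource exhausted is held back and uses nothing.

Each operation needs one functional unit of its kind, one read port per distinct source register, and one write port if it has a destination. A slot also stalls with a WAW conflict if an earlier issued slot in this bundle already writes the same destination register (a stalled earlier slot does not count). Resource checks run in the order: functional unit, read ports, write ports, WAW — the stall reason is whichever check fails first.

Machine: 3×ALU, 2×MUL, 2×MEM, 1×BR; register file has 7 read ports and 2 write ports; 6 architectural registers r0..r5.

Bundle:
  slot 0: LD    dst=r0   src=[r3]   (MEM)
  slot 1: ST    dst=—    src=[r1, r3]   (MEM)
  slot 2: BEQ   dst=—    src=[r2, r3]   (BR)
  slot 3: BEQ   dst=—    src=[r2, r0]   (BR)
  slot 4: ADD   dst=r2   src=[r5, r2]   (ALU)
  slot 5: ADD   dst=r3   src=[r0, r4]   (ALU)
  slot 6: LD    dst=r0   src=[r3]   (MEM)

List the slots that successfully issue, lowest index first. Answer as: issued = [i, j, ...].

#0 MEM src=r3 dispatched  <A:3 Mu:2 Ld:1 B:1 rd:6 wr:1>
#1 MEM src=r1,r3 dispatched  <A:3 Mu:2 Ld:0 B:1 rd:4 wr:1>
#2 BR src=r2,r3 dispatched  <A:3 Mu:2 Ld:0 B:0 rd:2 wr:1>
#3 BR src=r2,r0 held:FU  <A:3 Mu:2 Ld:0 B:0 rd:2 wr:1>
#4 ALU src=r5,r2 dispatched  <A:2 Mu:2 Ld:0 B:0 rd:0 wr:0>
#5 ALU src=r0,r4 held:RD_PORT  <A:2 Mu:2 Ld:0 B:0 rd:0 wr:0>
#6 MEM src=r3 held:FU  <A:2 Mu:2 Ld:0 B:0 rd:0 wr:0>

issued = [0, 1, 2, 4]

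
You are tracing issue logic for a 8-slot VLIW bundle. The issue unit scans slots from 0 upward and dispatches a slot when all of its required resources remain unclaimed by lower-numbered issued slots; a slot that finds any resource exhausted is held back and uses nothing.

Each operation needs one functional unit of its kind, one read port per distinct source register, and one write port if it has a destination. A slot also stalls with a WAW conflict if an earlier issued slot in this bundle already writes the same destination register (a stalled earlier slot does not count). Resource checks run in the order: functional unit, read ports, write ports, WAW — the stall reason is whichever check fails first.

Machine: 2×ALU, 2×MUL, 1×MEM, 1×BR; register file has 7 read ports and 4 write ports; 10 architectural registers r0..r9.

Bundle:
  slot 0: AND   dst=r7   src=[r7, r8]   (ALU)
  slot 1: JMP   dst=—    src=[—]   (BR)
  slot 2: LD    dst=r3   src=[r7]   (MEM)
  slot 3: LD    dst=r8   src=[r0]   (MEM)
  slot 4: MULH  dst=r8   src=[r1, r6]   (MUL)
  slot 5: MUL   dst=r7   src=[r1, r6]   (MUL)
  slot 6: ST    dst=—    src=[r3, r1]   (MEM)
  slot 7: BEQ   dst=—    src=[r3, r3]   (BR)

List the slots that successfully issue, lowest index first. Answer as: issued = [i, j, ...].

(0) want 1×ALU +2rd +1wr — yes → AL1|MU2|ME1|BR1|rd5|wr3
(1) want 1×BR +0rd +0wr — yes → AL1|MU2|ME1|BR0|rd5|wr3
(2) want 1×MEM +1rd +1wr — yes → AL1|MU2|ME0|BR0|rd4|wr2
(3) want 1×MEM +1rd +1wr — FU → AL1|MU2|ME0|BR0|rd4|wr2
(4) want 1×MUL +2rd +1wr — yes → AL1|MU1|ME0|BR0|rd2|wr1
(5) want 1×MUL +2rd +1wr — WAW → AL1|MU1|ME0|BR0|rd2|wr1
(6) want 1×MEM +2rd +0wr — FU → AL1|MU1|ME0|BR0|rd2|wr1
(7) want 1×BR +1rd +0wr — FU → AL1|MU1|ME0|BR0|rd2|wr1

issued = [0, 1, 2, 4]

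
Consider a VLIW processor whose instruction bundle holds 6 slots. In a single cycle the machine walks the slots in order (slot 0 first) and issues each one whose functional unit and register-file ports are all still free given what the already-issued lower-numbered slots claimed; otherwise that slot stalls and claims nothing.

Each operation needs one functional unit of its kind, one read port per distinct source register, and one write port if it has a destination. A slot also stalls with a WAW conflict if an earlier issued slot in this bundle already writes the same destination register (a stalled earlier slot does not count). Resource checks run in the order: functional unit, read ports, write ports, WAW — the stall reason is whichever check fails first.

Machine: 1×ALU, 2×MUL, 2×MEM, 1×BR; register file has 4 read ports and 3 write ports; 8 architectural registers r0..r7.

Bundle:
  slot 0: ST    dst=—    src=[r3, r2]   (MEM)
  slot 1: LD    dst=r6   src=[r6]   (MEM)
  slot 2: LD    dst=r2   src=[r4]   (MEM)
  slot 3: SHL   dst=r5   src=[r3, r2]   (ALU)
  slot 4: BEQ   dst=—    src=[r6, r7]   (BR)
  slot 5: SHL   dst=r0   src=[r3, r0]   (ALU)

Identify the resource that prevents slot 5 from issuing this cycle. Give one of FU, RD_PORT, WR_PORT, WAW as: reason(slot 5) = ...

reason(slot 5) = RD_PORT

[0] MEM needs rd=2 wr=0: ok; after: ALU=1 MUL=2 MEM=1 BR=1, R=2, W=3
[1] MEM needs rd=1 wr=1: ok; after: ALU=1 MUL=2 MEM=0 BR=1, R=1, W=2
[2] MEM needs rd=1 wr=1: FU; after: ALU=1 MUL=2 MEM=0 BR=1, R=1, W=2
[3] ALU needs rd=2 wr=1: RD_PORT; after: ALU=1 MUL=2 MEM=0 BR=1, R=1, W=2
[4] BR needs rd=2 wr=0: RD_PORT; after: ALU=1 MUL=2 MEM=0 BR=1, R=1, W=2
[5] ALU needs rd=2 wr=1: RD_PORT; after: ALU=1 MUL=2 MEM=0 BR=1, R=1, W=2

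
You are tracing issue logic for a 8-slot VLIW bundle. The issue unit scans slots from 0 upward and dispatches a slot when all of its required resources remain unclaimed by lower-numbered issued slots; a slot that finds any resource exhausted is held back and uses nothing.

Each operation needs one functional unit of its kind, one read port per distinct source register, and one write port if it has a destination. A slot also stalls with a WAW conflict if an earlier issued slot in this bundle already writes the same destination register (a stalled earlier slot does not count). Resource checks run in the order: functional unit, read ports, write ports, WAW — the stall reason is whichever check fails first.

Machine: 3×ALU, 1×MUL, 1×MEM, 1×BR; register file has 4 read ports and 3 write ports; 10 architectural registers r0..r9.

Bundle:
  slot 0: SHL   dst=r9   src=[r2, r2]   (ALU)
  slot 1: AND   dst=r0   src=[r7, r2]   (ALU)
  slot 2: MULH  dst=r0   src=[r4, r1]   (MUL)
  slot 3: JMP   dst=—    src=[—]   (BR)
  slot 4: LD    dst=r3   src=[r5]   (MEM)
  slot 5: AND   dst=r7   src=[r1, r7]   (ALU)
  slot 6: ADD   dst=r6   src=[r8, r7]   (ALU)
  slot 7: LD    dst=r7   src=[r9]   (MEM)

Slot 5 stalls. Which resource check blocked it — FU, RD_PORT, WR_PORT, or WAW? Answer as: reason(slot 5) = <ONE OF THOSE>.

slot 0 (ALU): ISSUE — free A2,Mu1,Ld1,B1 rp3 wp2
slot 1 (ALU): ISSUE — free A1,Mu1,Ld1,B1 rp1 wp1
slot 2 (MUL): stall RD_PORT — free A1,Mu1,Ld1,B1 rp1 wp1
slot 3 (BR): ISSUE — free A1,Mu1,Ld1,B0 rp1 wp1
slot 4 (MEM): ISSUE — free A1,Mu1,Ld0,B0 rp0 wp0
slot 5 (ALU): stall RD_PORT — free A1,Mu1,Ld0,B0 rp0 wp0
slot 6 (ALU): stall RD_PORT — free A1,Mu1,Ld0,B0 rp0 wp0
slot 7 (MEM): stall FU — free A1,Mu1,Ld0,B0 rp0 wp0

reason(slot 5) = RD_PORT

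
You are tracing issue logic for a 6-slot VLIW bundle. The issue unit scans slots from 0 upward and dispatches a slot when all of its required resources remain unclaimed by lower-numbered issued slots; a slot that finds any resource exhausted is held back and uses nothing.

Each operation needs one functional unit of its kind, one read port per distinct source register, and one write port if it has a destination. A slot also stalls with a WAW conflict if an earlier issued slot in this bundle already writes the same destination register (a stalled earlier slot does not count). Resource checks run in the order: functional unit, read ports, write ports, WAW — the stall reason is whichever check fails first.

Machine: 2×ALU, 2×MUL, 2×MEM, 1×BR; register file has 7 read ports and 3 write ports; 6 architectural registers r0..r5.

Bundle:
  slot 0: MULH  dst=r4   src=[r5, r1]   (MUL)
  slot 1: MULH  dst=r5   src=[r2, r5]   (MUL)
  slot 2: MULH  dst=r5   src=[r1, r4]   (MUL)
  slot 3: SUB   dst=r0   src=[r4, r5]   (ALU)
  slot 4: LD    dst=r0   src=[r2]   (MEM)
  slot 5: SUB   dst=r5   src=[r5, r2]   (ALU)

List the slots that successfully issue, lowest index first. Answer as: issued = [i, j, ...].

[0] MUL needs rd=2 wr=1: ok; after: ALU=2 MUL=1 MEM=2 BR=1, R=5, W=2
[1] MUL needs rd=2 wr=1: ok; after: ALU=2 MUL=0 MEM=2 BR=1, R=3, W=1
[2] MUL needs rd=2 wr=1: FU; after: ALU=2 MUL=0 MEM=2 BR=1, R=3, W=1
[3] ALU needs rd=2 wr=1: ok; after: ALU=1 MUL=0 MEM=2 BR=1, R=1, W=0
[4] MEM needs rd=1 wr=1: WR_PORT; after: ALU=1 MUL=0 MEM=2 BR=1, R=1, W=0
[5] ALU needs rd=2 wr=1: RD_PORT; after: ALU=1 MUL=0 MEM=2 BR=1, R=1, W=0

issued = [0, 1, 3]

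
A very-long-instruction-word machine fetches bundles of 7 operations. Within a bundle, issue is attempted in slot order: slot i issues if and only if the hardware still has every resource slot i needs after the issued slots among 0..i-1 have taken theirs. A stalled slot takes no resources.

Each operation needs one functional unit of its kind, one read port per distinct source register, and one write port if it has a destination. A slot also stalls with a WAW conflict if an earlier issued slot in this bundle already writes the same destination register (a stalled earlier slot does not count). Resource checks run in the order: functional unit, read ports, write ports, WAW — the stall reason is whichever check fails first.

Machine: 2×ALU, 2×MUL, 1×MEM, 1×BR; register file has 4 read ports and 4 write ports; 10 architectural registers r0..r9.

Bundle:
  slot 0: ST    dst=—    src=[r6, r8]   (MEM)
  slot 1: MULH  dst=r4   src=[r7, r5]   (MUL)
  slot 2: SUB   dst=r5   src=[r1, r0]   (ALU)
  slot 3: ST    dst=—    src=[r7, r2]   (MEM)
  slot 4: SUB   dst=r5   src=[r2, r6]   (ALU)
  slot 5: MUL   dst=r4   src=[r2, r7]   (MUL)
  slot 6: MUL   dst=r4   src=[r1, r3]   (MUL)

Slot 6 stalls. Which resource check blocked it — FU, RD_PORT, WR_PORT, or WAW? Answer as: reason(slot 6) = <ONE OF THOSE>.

[0] MEM needs rd=2 wr=0: ok; after: ALU=2 MUL=2 MEM=0 BR=1, R=2, W=4
[1] MUL needs rd=2 wr=1: ok; after: ALU=2 MUL=1 MEM=0 BR=1, R=0, W=3
[2] ALU needs rd=2 wr=1: RD_PORT; after: ALU=2 MUL=1 MEM=0 BR=1, R=0, W=3
[3] MEM needs rd=2 wr=0: FU; after: ALU=2 MUL=1 MEM=0 BR=1, R=0, W=3
[4] ALU needs rd=2 wr=1: RD_PORT; after: ALU=2 MUL=1 MEM=0 BR=1, R=0, W=3
[5] MUL needs rd=2 wr=1: RD_PORT; after: ALU=2 MUL=1 MEM=0 BR=1, R=0, W=3
[6] MUL needs rd=2 wr=1: RD_PORT; after: ALU=2 MUL=1 MEM=0 BR=1, R=0, W=3

reason(slot 6) = RD_PORT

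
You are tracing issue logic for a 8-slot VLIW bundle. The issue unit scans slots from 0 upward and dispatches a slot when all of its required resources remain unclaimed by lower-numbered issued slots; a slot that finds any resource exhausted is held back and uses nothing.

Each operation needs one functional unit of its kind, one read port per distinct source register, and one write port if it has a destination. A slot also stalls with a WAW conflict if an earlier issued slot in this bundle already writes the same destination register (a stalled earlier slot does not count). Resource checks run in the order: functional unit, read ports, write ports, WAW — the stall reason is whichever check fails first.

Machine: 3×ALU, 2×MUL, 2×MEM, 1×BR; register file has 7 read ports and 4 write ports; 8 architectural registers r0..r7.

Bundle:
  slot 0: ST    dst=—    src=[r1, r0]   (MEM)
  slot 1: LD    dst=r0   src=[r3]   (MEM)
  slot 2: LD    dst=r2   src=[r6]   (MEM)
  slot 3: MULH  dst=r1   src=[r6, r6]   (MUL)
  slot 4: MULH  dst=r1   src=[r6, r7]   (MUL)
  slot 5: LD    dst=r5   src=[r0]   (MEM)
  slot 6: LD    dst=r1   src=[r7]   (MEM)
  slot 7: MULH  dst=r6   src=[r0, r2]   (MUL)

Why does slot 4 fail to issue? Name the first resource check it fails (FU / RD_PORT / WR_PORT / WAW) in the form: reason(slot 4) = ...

  0. MEM ⇒ go  {3A/2Mu/1Ld/1B | 5r 4w}
  1. MEM→r0 ⇒ go  {3A/2Mu/0Ld/1B | 4r 3w}
  2. MEM→r2 ⇒ no(FU)  {3A/2Mu/0Ld/1B | 4r 3w}
  3. MUL→r1 ⇒ go  {3A/1Mu/0Ld/1B | 3r 2w}
  4. MUL→r1 ⇒ no(WAW)  {3A/1Mu/0Ld/1B | 3r 2w}
  5. MEM→r5 ⇒ no(FU)  {3A/1Mu/0Ld/1B | 3r 2w}
  6. MEM→r1 ⇒ no(FU)  {3A/1Mu/0Ld/1B | 3r 2w}
  7. MUL→r6 ⇒ go  {3A/0Mu/0Ld/1B | 1r 1w}

reason(slot 4) = WAW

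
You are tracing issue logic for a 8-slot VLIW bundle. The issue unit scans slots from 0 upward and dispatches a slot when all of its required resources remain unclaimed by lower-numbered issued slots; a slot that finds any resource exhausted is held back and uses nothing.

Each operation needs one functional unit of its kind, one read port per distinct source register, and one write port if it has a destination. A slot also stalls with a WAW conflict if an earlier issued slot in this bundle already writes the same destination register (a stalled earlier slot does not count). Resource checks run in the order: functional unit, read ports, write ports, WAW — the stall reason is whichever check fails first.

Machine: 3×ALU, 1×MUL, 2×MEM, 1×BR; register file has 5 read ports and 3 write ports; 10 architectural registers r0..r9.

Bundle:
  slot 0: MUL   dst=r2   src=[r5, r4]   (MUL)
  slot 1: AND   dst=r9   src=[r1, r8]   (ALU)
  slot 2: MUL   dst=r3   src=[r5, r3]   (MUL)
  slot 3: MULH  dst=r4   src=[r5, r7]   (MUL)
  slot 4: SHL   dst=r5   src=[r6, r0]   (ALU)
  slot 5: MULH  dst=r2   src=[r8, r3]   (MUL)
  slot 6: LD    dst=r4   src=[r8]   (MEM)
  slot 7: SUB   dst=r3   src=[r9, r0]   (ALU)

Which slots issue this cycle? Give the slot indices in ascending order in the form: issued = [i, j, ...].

issued = [0, 1, 6]

slot 0 (MUL): ISSUE — free A3,Mu0,Ld2,B1 rp3 wp2
slot 1 (ALU): ISSUE — free A2,Mu0,Ld2,B1 rp1 wp1
slot 2 (MUL): stall FU — free A2,Mu0,Ld2,B1 rp1 wp1
slot 3 (MUL): stall FU — free A2,Mu0,Ld2,B1 rp1 wp1
slot 4 (ALU): stall RD_PORT — free A2,Mu0,Ld2,B1 rp1 wp1
slot 5 (MUL): stall FU — free A2,Mu0,Ld2,B1 rp1 wp1
slot 6 (MEM): ISSUE — free A2,Mu0,Ld1,B1 rp0 wp0
slot 7 (ALU): stall RD_PORT — free A2,Mu0,Ld1,B1 rp0 wp0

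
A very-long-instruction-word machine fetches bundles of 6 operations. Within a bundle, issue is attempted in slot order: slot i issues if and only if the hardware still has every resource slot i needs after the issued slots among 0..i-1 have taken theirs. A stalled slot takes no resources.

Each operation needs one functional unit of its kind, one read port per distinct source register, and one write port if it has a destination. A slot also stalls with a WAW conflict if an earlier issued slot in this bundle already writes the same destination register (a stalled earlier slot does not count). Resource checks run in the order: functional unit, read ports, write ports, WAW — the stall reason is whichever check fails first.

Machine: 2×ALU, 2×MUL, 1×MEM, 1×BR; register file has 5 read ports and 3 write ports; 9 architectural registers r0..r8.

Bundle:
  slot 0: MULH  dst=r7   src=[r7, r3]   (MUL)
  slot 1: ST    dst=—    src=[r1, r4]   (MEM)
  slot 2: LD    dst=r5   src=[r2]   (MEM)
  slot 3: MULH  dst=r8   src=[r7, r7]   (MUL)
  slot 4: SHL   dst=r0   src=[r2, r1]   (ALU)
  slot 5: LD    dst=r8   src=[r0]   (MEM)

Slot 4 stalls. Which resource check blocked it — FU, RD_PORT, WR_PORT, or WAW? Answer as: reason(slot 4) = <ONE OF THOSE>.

reason(slot 4) = RD_PORT

slot 0 (MUL): ISSUE — free A2,Mu1,Ld1,B1 rp3 wp2
slot 1 (MEM): ISSUE — free A2,Mu1,Ld0,B1 rp1 wp2
slot 2 (MEM): stall FU — free A2,Mu1,Ld0,B1 rp1 wp2
slot 3 (MUL): ISSUE — free A2,Mu0,Ld0,B1 rp0 wp1
slot 4 (ALU): stall RD_PORT — free A2,Mu0,Ld0,B1 rp0 wp1
slot 5 (MEM): stall FU — free A2,Mu0,Ld0,B1 rp0 wp1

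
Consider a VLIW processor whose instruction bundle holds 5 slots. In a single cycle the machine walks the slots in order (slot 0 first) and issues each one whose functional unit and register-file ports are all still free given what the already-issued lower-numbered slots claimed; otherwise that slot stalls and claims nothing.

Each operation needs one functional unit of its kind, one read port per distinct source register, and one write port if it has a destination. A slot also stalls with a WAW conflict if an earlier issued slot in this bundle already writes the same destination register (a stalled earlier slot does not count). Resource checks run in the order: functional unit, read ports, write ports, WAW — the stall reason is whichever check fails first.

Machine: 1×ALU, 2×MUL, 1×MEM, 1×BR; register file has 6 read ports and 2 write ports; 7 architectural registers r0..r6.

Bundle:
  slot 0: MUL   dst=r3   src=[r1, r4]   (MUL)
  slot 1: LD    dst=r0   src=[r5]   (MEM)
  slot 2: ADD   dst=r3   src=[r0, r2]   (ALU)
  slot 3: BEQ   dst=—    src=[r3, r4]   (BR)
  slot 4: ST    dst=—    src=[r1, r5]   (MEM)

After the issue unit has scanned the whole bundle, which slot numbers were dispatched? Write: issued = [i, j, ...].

issued = [0, 1, 3]

[0] MUL needs rd=2 wr=1: ok; after: ALU=1 MUL=1 MEM=1 BR=1, R=4, W=1
[1] MEM needs rd=1 wr=1: ok; after: ALU=1 MUL=1 MEM=0 BR=1, R=3, W=0
[2] ALU needs rd=2 wr=1: WR_PORT; after: ALU=1 MUL=1 MEM=0 BR=1, R=3, W=0
[3] BR needs rd=2 wr=0: ok; after: ALU=1 MUL=1 MEM=0 BR=0, R=1, W=0
[4] MEM needs rd=2 wr=0: FU; after: ALU=1 MUL=1 MEM=0 BR=0, R=1, W=0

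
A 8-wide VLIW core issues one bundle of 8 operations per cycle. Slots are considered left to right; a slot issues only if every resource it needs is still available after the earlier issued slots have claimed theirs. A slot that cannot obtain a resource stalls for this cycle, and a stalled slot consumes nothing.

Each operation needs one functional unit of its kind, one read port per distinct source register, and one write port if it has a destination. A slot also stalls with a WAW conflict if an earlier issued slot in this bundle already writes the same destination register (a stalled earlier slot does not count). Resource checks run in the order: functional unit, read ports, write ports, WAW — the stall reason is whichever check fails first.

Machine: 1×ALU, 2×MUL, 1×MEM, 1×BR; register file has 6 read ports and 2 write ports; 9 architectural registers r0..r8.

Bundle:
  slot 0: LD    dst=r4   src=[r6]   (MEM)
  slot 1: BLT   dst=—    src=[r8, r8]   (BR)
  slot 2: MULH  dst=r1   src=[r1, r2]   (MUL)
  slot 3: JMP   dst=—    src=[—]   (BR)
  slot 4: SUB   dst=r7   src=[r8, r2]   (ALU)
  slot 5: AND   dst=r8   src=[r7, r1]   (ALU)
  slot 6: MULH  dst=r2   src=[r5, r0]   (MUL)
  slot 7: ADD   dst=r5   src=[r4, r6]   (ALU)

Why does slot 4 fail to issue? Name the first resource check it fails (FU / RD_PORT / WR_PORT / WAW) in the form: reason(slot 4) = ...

reason(slot 4) = WR_PORT

[0] MEM needs rd=1 wr=1: ok; after: ALU=1 MUL=2 MEM=0 BR=1, R=5, W=1
[1] BR needs rd=1 wr=0: ok; after: ALU=1 MUL=2 MEM=0 BR=0, R=4, W=1
[2] MUL needs rd=2 wr=1: ok; after: ALU=1 MUL=1 MEM=0 BR=0, R=2, W=0
[3] BR needs rd=0 wr=0: FU; after: ALU=1 MUL=1 MEM=0 BR=0, R=2, W=0
[4] ALU needs rd=2 wr=1: WR_PORT; after: ALU=1 MUL=1 MEM=0 BR=0, R=2, W=0
[5] ALU needs rd=2 wr=1: WR_PORT; after: ALU=1 MUL=1 MEM=0 BR=0, R=2, W=0
[6] MUL needs rd=2 wr=1: WR_PORT; after: ALU=1 MUL=1 MEM=0 BR=0, R=2, W=0
[7] ALU needs rd=2 wr=1: WR_PORT; after: ALU=1 MUL=1 MEM=0 BR=0, R=2, W=0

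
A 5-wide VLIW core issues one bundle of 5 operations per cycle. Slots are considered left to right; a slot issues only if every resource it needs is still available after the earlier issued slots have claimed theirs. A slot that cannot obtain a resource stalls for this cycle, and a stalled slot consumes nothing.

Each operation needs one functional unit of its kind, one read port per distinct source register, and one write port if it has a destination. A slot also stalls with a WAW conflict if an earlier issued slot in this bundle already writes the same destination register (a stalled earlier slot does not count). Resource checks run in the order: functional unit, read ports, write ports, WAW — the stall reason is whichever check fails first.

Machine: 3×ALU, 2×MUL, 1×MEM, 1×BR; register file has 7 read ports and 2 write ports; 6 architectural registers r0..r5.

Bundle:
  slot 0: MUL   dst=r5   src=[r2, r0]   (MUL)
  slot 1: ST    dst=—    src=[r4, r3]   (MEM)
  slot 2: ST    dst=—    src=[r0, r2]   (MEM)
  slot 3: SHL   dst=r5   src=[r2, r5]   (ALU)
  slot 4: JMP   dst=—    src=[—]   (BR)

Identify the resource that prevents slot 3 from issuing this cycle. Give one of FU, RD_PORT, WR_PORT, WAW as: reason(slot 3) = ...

slot 0 (MUL): ISSUE — free A3,Mu1,Ld1,B1 rp5 wp1
slot 1 (MEM): ISSUE — free A3,Mu1,Ld0,B1 rp3 wp1
slot 2 (MEM): stall FU — free A3,Mu1,Ld0,B1 rp3 wp1
slot 3 (ALU): stall WAW — free A3,Mu1,Ld0,B1 rp3 wp1
slot 4 (BR): ISSUE — free A3,Mu1,Ld0,B0 rp3 wp1

reason(slot 3) = WAW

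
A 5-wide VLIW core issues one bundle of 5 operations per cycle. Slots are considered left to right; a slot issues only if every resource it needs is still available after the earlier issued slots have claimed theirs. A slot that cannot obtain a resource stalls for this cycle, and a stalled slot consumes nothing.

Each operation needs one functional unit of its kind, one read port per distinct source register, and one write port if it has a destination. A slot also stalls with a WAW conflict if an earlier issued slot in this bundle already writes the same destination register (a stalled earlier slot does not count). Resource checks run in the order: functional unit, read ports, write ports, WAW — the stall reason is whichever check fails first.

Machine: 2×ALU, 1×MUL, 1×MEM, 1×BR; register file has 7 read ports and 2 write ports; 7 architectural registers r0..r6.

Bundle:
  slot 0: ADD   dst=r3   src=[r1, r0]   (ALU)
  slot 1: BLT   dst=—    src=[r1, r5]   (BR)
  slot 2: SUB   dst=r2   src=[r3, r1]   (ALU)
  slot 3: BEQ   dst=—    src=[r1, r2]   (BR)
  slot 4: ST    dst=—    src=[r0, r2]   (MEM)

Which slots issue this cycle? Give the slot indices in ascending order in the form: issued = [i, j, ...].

issued = [0, 1, 2]

#0 ALU src=r1,r0 dispatched  <A:1 Mu:1 Ld:1 B:1 rd:5 wr:1>
#1 BR src=r1,r5 dispatched  <A:1 Mu:1 Ld:1 B:0 rd:3 wr:1>
#2 ALU src=r3,r1 dispatched  <A:0 Mu:1 Ld:1 B:0 rd:1 wr:0>
#3 BR src=r1,r2 held:FU  <A:0 Mu:1 Ld:1 B:0 rd:1 wr:0>
#4 MEM src=r0,r2 held:RD_PORT  <A:0 Mu:1 Ld:1 B:0 rd:1 wr:0>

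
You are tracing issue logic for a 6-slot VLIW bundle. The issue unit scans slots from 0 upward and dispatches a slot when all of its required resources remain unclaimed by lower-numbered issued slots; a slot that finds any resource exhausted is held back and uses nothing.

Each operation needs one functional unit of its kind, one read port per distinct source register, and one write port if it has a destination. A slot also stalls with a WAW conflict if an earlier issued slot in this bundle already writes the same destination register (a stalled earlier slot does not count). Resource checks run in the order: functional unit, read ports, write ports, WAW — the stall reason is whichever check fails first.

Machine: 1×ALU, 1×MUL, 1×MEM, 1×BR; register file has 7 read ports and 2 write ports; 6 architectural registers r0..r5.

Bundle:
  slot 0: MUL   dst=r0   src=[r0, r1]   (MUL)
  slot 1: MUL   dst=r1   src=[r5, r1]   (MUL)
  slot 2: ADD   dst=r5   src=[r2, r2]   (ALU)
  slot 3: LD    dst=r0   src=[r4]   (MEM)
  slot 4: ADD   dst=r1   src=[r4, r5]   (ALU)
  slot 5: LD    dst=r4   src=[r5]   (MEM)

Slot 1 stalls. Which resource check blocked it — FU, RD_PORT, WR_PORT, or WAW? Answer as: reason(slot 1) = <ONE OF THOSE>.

slot 0 (MUL): ISSUE — free A1,Mu0,Ld1,B1 rp5 wp1
slot 1 (MUL): stall FU — free A1,Mu0,Ld1,B1 rp5 wp1
slot 2 (ALU): ISSUE — free A0,Mu0,Ld1,B1 rp4 wp0
slot 3 (MEM): stall WR_PORT — free A0,Mu0,Ld1,B1 rp4 wp0
slot 4 (ALU): stall FU — free A0,Mu0,Ld1,B1 rp4 wp0
slot 5 (MEM): stall WR_PORT — free A0,Mu0,Ld1,B1 rp4 wp0

reason(slot 1) = FU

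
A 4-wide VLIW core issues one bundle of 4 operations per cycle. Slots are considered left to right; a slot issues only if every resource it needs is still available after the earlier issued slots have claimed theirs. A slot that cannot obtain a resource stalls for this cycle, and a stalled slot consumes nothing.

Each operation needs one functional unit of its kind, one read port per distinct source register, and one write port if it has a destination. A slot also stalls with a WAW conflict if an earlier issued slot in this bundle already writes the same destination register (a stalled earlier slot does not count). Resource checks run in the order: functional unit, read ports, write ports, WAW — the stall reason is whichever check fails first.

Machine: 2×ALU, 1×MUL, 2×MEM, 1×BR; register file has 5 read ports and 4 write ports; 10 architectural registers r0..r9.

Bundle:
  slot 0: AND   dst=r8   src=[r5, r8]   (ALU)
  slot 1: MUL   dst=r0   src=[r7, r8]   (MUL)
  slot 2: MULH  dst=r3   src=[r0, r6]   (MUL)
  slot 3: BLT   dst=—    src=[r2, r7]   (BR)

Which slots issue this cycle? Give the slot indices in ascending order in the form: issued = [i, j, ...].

slot 0 (ALU): ISSUE — free A1,Mu1,Ld2,B1 rp3 wp3
slot 1 (MUL): ISSUE — free A1,Mu0,Ld2,B1 rp1 wp2
slot 2 (MUL): stall FU — free A1,Mu0,Ld2,B1 rp1 wp2
slot 3 (BR): stall RD_PORT — free A1,Mu0,Ld2,B1 rp1 wp2

issued = [0, 1]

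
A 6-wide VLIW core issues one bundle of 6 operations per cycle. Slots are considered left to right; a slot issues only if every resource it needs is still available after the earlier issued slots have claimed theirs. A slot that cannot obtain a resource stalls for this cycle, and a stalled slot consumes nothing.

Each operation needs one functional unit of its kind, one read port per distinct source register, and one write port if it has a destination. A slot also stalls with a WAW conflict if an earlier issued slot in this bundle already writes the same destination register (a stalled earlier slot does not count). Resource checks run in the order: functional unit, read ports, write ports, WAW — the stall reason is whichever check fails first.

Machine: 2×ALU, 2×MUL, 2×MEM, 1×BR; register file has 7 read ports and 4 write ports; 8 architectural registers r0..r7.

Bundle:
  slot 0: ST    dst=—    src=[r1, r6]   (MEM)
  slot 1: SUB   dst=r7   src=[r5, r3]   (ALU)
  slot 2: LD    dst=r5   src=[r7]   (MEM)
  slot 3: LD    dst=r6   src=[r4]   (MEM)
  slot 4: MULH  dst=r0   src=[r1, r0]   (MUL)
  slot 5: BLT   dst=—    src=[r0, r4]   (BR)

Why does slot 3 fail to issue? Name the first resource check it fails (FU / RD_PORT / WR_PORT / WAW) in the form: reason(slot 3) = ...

reason(slot 3) = FU

[0] MEM needs rd=2 wr=0: ok; after: ALU=2 MUL=2 MEM=1 BR=1, R=5, W=4
[1] ALU needs rd=2 wr=1: ok; after: ALU=1 MUL=2 MEM=1 BR=1, R=3, W=3
[2] MEM needs rd=1 wr=1: ok; after: ALU=1 MUL=2 MEM=0 BR=1, R=2, W=2
[3] MEM needs rd=1 wr=1: FU; after: ALU=1 MUL=2 MEM=0 BR=1, R=2, W=2
[4] MUL needs rd=2 wr=1: ok; after: ALU=1 MUL=1 MEM=0 BR=1, R=0, W=1
[5] BR needs rd=2 wr=0: RD_PORT; after: ALU=1 MUL=1 MEM=0 BR=1, R=0, W=1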